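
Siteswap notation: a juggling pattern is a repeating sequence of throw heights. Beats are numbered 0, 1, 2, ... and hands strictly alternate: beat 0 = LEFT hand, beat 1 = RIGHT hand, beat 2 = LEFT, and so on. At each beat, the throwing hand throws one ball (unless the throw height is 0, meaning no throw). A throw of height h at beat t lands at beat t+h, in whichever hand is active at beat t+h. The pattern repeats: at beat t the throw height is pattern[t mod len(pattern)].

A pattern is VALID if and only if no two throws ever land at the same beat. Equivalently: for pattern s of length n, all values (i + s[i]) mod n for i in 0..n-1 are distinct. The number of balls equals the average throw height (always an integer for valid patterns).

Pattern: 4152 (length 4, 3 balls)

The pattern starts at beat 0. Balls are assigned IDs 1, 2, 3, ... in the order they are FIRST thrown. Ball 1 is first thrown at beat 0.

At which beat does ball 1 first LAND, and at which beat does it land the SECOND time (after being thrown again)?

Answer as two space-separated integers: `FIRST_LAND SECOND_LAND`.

Beat 0 (L): throw ball1 h=4 -> lands@4:L; in-air after throw: [b1@4:L]
Beat 1 (R): throw ball2 h=1 -> lands@2:L; in-air after throw: [b2@2:L b1@4:L]
Beat 2 (L): throw ball2 h=5 -> lands@7:R; in-air after throw: [b1@4:L b2@7:R]
Beat 3 (R): throw ball3 h=2 -> lands@5:R; in-air after throw: [b1@4:L b3@5:R b2@7:R]
Beat 4 (L): throw ball1 h=4 -> lands@8:L; in-air after throw: [b3@5:R b2@7:R b1@8:L]
Beat 5 (R): throw ball3 h=1 -> lands@6:L; in-air after throw: [b3@6:L b2@7:R b1@8:L]
Beat 6 (L): throw ball3 h=5 -> lands@11:R; in-air after throw: [b2@7:R b1@8:L b3@11:R]
Beat 7 (R): throw ball2 h=2 -> lands@9:R; in-air after throw: [b1@8:L b2@9:R b3@11:R]
Beat 8 (L): throw ball1 h=4 -> lands@12:L; in-air after throw: [b2@9:R b3@11:R b1@12:L]
Ball 1: thrown@0 h=4 -> first land @4; rethrown@4 h=4 -> second land @8

Answer: 4 8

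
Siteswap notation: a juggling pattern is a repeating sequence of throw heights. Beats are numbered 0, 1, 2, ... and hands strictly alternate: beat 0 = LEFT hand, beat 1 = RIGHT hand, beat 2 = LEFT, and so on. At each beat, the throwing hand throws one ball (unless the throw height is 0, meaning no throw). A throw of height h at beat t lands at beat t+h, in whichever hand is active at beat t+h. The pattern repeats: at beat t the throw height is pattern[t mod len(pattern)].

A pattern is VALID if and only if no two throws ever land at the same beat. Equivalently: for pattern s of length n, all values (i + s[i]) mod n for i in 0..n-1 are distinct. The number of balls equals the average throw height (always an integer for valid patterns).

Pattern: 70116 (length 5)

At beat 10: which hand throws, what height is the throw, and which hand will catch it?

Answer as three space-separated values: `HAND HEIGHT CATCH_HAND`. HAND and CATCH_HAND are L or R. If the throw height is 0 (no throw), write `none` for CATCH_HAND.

Answer: L 7 R

Derivation:
Beat 10: 10 mod 2 = 0, so hand = L
Throw height = pattern[10 mod 5] = pattern[0] = 7
Lands at beat 10+7=17, 17 mod 2 = 1, so catch hand = R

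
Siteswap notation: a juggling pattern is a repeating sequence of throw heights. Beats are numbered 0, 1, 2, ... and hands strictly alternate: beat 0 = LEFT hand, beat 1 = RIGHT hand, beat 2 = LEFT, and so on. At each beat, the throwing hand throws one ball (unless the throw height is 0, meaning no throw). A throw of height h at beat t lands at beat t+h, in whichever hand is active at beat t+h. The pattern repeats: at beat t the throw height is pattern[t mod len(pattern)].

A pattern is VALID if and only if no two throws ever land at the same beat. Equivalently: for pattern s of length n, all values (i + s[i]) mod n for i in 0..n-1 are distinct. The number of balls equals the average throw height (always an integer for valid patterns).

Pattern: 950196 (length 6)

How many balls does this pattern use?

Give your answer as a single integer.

Pattern = [9, 5, 0, 1, 9, 6], length n = 6
  position 0: throw height = 9, running sum = 9
  position 1: throw height = 5, running sum = 14
  position 2: throw height = 0, running sum = 14
  position 3: throw height = 1, running sum = 15
  position 4: throw height = 9, running sum = 24
  position 5: throw height = 6, running sum = 30
Total sum = 30; balls = sum / n = 30 / 6 = 5

Answer: 5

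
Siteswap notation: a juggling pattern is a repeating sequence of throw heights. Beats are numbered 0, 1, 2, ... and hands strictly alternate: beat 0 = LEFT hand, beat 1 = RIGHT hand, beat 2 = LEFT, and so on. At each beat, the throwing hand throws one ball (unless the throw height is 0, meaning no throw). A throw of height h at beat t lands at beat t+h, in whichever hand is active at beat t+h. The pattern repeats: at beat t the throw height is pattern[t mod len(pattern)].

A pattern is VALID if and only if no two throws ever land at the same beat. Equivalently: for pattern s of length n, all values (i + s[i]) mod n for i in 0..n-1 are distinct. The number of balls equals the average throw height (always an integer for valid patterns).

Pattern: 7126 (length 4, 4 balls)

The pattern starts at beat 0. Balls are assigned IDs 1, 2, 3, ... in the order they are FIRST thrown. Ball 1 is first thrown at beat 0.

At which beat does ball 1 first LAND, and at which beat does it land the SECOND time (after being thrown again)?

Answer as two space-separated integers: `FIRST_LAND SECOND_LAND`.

Beat 0 (L): throw ball1 h=7 -> lands@7:R; in-air after throw: [b1@7:R]
Beat 1 (R): throw ball2 h=1 -> lands@2:L; in-air after throw: [b2@2:L b1@7:R]
Beat 2 (L): throw ball2 h=2 -> lands@4:L; in-air after throw: [b2@4:L b1@7:R]
Beat 3 (R): throw ball3 h=6 -> lands@9:R; in-air after throw: [b2@4:L b1@7:R b3@9:R]
Beat 4 (L): throw ball2 h=7 -> lands@11:R; in-air after throw: [b1@7:R b3@9:R b2@11:R]
Beat 5 (R): throw ball4 h=1 -> lands@6:L; in-air after throw: [b4@6:L b1@7:R b3@9:R b2@11:R]
Beat 6 (L): throw ball4 h=2 -> lands@8:L; in-air after throw: [b1@7:R b4@8:L b3@9:R b2@11:R]
Beat 7 (R): throw ball1 h=6 -> lands@13:R; in-air after throw: [b4@8:L b3@9:R b2@11:R b1@13:R]
Beat 8 (L): throw ball4 h=7 -> lands@15:R; in-air after throw: [b3@9:R b2@11:R b1@13:R b4@15:R]
Beat 9 (R): throw ball3 h=1 -> lands@10:L; in-air after throw: [b3@10:L b2@11:R b1@13:R b4@15:R]
Beat 10 (L): throw ball3 h=2 -> lands@12:L; in-air after throw: [b2@11:R b3@12:L b1@13:R b4@15:R]
Beat 11 (R): throw ball2 h=6 -> lands@17:R; in-air after throw: [b3@12:L b1@13:R b4@15:R b2@17:R]
Beat 12 (L): throw ball3 h=7 -> lands@19:R; in-air after throw: [b1@13:R b4@15:R b2@17:R b3@19:R]
Beat 13 (R): throw ball1 h=1 -> lands@14:L; in-air after throw: [b1@14:L b4@15:R b2@17:R b3@19:R]
Ball 1: thrown@0 h=7 -> first land @7; rethrown@7 h=6 -> second land @13

Answer: 7 13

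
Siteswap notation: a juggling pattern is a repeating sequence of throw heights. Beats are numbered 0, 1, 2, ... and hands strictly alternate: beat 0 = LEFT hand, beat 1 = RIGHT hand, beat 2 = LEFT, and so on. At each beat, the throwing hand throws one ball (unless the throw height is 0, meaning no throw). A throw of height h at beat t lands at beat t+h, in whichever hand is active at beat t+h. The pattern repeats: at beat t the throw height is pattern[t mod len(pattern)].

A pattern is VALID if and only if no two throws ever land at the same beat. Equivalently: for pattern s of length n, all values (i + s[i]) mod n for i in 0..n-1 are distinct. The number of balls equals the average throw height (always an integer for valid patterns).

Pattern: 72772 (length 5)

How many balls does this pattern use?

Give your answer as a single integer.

Answer: 5

Derivation:
Pattern = [7, 2, 7, 7, 2], length n = 5
  position 0: throw height = 7, running sum = 7
  position 1: throw height = 2, running sum = 9
  position 2: throw height = 7, running sum = 16
  position 3: throw height = 7, running sum = 23
  position 4: throw height = 2, running sum = 25
Total sum = 25; balls = sum / n = 25 / 5 = 5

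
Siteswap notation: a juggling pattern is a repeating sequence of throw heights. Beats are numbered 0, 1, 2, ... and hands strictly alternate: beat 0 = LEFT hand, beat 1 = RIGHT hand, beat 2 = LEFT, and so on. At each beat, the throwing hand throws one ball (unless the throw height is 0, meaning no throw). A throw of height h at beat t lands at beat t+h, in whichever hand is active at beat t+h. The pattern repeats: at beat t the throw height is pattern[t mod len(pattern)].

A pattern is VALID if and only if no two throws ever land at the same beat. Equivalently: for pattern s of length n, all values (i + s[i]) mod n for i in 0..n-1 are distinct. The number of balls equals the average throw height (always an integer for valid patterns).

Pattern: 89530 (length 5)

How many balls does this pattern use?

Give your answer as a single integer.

Pattern = [8, 9, 5, 3, 0], length n = 5
  position 0: throw height = 8, running sum = 8
  position 1: throw height = 9, running sum = 17
  position 2: throw height = 5, running sum = 22
  position 3: throw height = 3, running sum = 25
  position 4: throw height = 0, running sum = 25
Total sum = 25; balls = sum / n = 25 / 5 = 5

Answer: 5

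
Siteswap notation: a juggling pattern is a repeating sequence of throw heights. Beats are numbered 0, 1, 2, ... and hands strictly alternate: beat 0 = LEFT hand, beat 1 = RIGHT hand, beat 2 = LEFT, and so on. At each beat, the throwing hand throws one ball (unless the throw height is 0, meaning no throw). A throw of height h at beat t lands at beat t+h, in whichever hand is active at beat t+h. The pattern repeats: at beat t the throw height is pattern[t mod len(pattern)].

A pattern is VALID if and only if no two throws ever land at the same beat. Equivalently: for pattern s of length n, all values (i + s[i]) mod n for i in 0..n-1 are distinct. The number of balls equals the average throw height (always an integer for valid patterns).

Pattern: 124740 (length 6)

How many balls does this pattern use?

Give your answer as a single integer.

Pattern = [1, 2, 4, 7, 4, 0], length n = 6
  position 0: throw height = 1, running sum = 1
  position 1: throw height = 2, running sum = 3
  position 2: throw height = 4, running sum = 7
  position 3: throw height = 7, running sum = 14
  position 4: throw height = 4, running sum = 18
  position 5: throw height = 0, running sum = 18
Total sum = 18; balls = sum / n = 18 / 6 = 3

Answer: 3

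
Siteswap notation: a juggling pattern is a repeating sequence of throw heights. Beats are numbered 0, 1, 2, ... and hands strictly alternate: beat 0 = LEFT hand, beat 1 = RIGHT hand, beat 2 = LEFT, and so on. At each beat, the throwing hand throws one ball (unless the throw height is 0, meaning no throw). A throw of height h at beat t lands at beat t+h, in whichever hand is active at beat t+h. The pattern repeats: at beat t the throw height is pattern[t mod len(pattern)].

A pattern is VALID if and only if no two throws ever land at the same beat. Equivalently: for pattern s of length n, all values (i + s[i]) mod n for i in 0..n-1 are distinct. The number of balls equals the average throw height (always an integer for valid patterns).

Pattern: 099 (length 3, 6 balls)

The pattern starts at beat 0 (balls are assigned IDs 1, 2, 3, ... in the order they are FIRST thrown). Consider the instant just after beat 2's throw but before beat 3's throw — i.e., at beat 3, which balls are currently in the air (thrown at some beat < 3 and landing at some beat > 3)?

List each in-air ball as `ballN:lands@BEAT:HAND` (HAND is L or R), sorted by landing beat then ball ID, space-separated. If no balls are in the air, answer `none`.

Beat 1 (R): throw ball1 h=9 -> lands@10:L; in-air after throw: [b1@10:L]
Beat 2 (L): throw ball2 h=9 -> lands@11:R; in-air after throw: [b1@10:L b2@11:R]

Answer: ball1:lands@10:L ball2:lands@11:R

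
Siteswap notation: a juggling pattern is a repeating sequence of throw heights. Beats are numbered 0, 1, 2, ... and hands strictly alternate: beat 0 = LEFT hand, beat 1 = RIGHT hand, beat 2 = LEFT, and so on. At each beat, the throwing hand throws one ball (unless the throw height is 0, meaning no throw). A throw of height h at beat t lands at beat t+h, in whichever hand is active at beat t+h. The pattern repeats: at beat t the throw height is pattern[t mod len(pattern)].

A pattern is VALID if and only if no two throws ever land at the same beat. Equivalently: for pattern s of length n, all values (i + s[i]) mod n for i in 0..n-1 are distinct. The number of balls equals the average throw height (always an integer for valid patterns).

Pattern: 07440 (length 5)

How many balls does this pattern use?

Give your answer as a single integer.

Answer: 3

Derivation:
Pattern = [0, 7, 4, 4, 0], length n = 5
  position 0: throw height = 0, running sum = 0
  position 1: throw height = 7, running sum = 7
  position 2: throw height = 4, running sum = 11
  position 3: throw height = 4, running sum = 15
  position 4: throw height = 0, running sum = 15
Total sum = 15; balls = sum / n = 15 / 5 = 3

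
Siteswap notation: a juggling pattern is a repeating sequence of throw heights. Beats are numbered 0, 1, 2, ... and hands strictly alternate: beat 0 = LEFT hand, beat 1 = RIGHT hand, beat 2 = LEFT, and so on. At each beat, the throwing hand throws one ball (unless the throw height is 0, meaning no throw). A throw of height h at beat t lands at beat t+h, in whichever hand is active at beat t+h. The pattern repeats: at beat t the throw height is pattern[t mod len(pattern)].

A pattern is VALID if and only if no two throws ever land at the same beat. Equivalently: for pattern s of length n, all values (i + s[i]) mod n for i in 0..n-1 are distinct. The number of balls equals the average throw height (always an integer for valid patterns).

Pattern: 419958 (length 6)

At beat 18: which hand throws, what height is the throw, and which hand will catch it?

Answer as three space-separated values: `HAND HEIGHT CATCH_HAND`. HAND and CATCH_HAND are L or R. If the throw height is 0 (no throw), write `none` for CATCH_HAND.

Answer: L 4 L

Derivation:
Beat 18: 18 mod 2 = 0, so hand = L
Throw height = pattern[18 mod 6] = pattern[0] = 4
Lands at beat 18+4=22, 22 mod 2 = 0, so catch hand = L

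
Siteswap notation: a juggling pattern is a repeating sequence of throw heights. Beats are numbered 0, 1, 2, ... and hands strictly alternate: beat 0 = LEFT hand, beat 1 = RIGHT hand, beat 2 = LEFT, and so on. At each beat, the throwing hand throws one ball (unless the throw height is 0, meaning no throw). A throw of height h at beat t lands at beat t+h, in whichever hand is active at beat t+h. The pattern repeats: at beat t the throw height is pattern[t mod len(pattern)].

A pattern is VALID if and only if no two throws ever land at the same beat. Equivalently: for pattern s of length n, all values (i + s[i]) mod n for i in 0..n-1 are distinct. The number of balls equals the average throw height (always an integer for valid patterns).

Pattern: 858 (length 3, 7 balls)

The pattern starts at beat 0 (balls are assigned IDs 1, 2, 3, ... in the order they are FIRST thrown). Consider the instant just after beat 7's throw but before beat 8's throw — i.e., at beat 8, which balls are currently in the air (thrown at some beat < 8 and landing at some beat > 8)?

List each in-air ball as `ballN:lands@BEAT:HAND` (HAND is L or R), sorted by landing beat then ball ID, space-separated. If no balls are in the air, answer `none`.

Beat 0 (L): throw ball1 h=8 -> lands@8:L; in-air after throw: [b1@8:L]
Beat 1 (R): throw ball2 h=5 -> lands@6:L; in-air after throw: [b2@6:L b1@8:L]
Beat 2 (L): throw ball3 h=8 -> lands@10:L; in-air after throw: [b2@6:L b1@8:L b3@10:L]
Beat 3 (R): throw ball4 h=8 -> lands@11:R; in-air after throw: [b2@6:L b1@8:L b3@10:L b4@11:R]
Beat 4 (L): throw ball5 h=5 -> lands@9:R; in-air after throw: [b2@6:L b1@8:L b5@9:R b3@10:L b4@11:R]
Beat 5 (R): throw ball6 h=8 -> lands@13:R; in-air after throw: [b2@6:L b1@8:L b5@9:R b3@10:L b4@11:R b6@13:R]
Beat 6 (L): throw ball2 h=8 -> lands@14:L; in-air after throw: [b1@8:L b5@9:R b3@10:L b4@11:R b6@13:R b2@14:L]
Beat 7 (R): throw ball7 h=5 -> lands@12:L; in-air after throw: [b1@8:L b5@9:R b3@10:L b4@11:R b7@12:L b6@13:R b2@14:L]
Beat 8 (L): throw ball1 h=8 -> lands@16:L; in-air after throw: [b5@9:R b3@10:L b4@11:R b7@12:L b6@13:R b2@14:L b1@16:L]

Answer: ball5:lands@9:R ball3:lands@10:L ball4:lands@11:R ball7:lands@12:L ball6:lands@13:R ball2:lands@14:L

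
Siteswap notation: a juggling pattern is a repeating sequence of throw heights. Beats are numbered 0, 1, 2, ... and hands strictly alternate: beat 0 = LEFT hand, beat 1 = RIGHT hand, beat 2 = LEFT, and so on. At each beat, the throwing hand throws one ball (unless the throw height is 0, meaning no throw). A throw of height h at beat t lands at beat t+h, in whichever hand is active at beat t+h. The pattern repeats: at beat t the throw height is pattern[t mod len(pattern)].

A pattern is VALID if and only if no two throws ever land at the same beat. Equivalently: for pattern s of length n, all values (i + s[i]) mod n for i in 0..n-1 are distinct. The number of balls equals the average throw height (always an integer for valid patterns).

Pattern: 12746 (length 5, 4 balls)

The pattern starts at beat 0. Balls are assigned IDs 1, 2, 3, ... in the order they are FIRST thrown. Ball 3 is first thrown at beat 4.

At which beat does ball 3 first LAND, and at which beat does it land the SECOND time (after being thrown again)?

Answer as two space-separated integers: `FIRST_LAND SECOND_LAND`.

Answer: 10 11

Derivation:
Beat 0 (L): throw ball1 h=1 -> lands@1:R; in-air after throw: [b1@1:R]
Beat 1 (R): throw ball1 h=2 -> lands@3:R; in-air after throw: [b1@3:R]
Beat 2 (L): throw ball2 h=7 -> lands@9:R; in-air after throw: [b1@3:R b2@9:R]
Beat 3 (R): throw ball1 h=4 -> lands@7:R; in-air after throw: [b1@7:R b2@9:R]
Beat 4 (L): throw ball3 h=6 -> lands@10:L; in-air after throw: [b1@7:R b2@9:R b3@10:L]
Beat 5 (R): throw ball4 h=1 -> lands@6:L; in-air after throw: [b4@6:L b1@7:R b2@9:R b3@10:L]
Beat 6 (L): throw ball4 h=2 -> lands@8:L; in-air after throw: [b1@7:R b4@8:L b2@9:R b3@10:L]
Beat 7 (R): throw ball1 h=7 -> lands@14:L; in-air after throw: [b4@8:L b2@9:R b3@10:L b1@14:L]
Beat 8 (L): throw ball4 h=4 -> lands@12:L; in-air after throw: [b2@9:R b3@10:L b4@12:L b1@14:L]
Beat 9 (R): throw ball2 h=6 -> lands@15:R; in-air after throw: [b3@10:L b4@12:L b1@14:L b2@15:R]
Beat 10 (L): throw ball3 h=1 -> lands@11:R; in-air after throw: [b3@11:R b4@12:L b1@14:L b2@15:R]
Beat 11 (R): throw ball3 h=2 -> lands@13:R; in-air after throw: [b4@12:L b3@13:R b1@14:L b2@15:R]
Ball 3: thrown@4 h=6 -> first land @10; rethrown@10 h=1 -> second land @11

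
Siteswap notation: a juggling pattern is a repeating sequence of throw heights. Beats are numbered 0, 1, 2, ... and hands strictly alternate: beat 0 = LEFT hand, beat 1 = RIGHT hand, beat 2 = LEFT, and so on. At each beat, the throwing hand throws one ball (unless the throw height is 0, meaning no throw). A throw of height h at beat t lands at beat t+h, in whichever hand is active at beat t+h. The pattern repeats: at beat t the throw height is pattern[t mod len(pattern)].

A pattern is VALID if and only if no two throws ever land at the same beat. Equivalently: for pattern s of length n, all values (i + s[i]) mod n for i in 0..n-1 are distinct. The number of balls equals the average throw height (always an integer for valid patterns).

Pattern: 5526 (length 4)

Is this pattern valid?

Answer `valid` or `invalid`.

Answer: invalid

Derivation:
i=0: (i + s[i]) mod n = (0 + 5) mod 4 = 1
i=1: (i + s[i]) mod n = (1 + 5) mod 4 = 2
i=2: (i + s[i]) mod n = (2 + 2) mod 4 = 0
i=3: (i + s[i]) mod n = (3 + 6) mod 4 = 1
Residues: [1, 2, 0, 1], distinct: False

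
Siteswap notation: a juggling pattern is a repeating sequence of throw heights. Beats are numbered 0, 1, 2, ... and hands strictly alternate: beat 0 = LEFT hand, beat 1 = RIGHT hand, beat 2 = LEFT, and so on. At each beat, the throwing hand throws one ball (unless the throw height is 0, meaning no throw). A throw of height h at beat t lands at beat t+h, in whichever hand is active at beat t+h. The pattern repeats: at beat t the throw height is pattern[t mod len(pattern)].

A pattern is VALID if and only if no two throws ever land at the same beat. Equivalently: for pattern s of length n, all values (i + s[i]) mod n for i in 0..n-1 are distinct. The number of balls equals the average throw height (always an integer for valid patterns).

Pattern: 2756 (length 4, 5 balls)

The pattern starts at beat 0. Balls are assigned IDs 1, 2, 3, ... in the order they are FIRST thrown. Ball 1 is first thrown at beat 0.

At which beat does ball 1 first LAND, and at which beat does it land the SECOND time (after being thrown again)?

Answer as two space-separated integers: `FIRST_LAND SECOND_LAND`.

Beat 0 (L): throw ball1 h=2 -> lands@2:L; in-air after throw: [b1@2:L]
Beat 1 (R): throw ball2 h=7 -> lands@8:L; in-air after throw: [b1@2:L b2@8:L]
Beat 2 (L): throw ball1 h=5 -> lands@7:R; in-air after throw: [b1@7:R b2@8:L]
Beat 3 (R): throw ball3 h=6 -> lands@9:R; in-air after throw: [b1@7:R b2@8:L b3@9:R]
Beat 4 (L): throw ball4 h=2 -> lands@6:L; in-air after throw: [b4@6:L b1@7:R b2@8:L b3@9:R]
Beat 5 (R): throw ball5 h=7 -> lands@12:L; in-air after throw: [b4@6:L b1@7:R b2@8:L b3@9:R b5@12:L]
Beat 6 (L): throw ball4 h=5 -> lands@11:R; in-air after throw: [b1@7:R b2@8:L b3@9:R b4@11:R b5@12:L]
Beat 7 (R): throw ball1 h=6 -> lands@13:R; in-air after throw: [b2@8:L b3@9:R b4@11:R b5@12:L b1@13:R]
Ball 1: thrown@0 h=2 -> first land @2; rethrown@2 h=5 -> second land @7

Answer: 2 7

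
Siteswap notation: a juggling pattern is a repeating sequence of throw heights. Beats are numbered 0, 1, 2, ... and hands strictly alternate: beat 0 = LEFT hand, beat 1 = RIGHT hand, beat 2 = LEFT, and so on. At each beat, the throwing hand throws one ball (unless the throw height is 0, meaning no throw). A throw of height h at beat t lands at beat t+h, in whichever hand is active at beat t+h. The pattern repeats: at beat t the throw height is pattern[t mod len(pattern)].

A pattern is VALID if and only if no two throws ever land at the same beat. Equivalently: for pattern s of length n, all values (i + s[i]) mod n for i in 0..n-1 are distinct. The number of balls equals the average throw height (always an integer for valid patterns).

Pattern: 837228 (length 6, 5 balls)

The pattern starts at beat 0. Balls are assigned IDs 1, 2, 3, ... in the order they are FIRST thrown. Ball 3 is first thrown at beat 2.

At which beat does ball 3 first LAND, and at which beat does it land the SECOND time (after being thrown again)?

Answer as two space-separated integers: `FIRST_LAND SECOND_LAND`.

Answer: 9 11

Derivation:
Beat 0 (L): throw ball1 h=8 -> lands@8:L; in-air after throw: [b1@8:L]
Beat 1 (R): throw ball2 h=3 -> lands@4:L; in-air after throw: [b2@4:L b1@8:L]
Beat 2 (L): throw ball3 h=7 -> lands@9:R; in-air after throw: [b2@4:L b1@8:L b3@9:R]
Beat 3 (R): throw ball4 h=2 -> lands@5:R; in-air after throw: [b2@4:L b4@5:R b1@8:L b3@9:R]
Beat 4 (L): throw ball2 h=2 -> lands@6:L; in-air after throw: [b4@5:R b2@6:L b1@8:L b3@9:R]
Beat 5 (R): throw ball4 h=8 -> lands@13:R; in-air after throw: [b2@6:L b1@8:L b3@9:R b4@13:R]
Beat 6 (L): throw ball2 h=8 -> lands@14:L; in-air after throw: [b1@8:L b3@9:R b4@13:R b2@14:L]
Beat 7 (R): throw ball5 h=3 -> lands@10:L; in-air after throw: [b1@8:L b3@9:R b5@10:L b4@13:R b2@14:L]
Beat 8 (L): throw ball1 h=7 -> lands@15:R; in-air after throw: [b3@9:R b5@10:L b4@13:R b2@14:L b1@15:R]
Beat 9 (R): throw ball3 h=2 -> lands@11:R; in-air after throw: [b5@10:L b3@11:R b4@13:R b2@14:L b1@15:R]
Beat 10 (L): throw ball5 h=2 -> lands@12:L; in-air after throw: [b3@11:R b5@12:L b4@13:R b2@14:L b1@15:R]
Beat 11 (R): throw ball3 h=8 -> lands@19:R; in-air after throw: [b5@12:L b4@13:R b2@14:L b1@15:R b3@19:R]
Ball 3: thrown@2 h=7 -> first land @9; rethrown@9 h=2 -> second land @11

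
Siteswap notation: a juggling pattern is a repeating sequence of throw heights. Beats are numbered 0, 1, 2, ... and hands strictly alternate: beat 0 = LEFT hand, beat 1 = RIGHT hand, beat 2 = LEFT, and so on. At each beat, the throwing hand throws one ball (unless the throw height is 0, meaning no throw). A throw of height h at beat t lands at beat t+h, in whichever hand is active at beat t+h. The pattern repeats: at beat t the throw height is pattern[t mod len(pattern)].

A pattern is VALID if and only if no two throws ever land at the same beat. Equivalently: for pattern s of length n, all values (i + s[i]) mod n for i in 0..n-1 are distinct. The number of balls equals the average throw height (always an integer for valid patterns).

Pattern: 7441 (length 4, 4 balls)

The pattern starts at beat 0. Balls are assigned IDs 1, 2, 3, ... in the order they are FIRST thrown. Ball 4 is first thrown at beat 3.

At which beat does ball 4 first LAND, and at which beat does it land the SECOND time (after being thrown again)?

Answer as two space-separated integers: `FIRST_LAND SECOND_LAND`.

Beat 0 (L): throw ball1 h=7 -> lands@7:R; in-air after throw: [b1@7:R]
Beat 1 (R): throw ball2 h=4 -> lands@5:R; in-air after throw: [b2@5:R b1@7:R]
Beat 2 (L): throw ball3 h=4 -> lands@6:L; in-air after throw: [b2@5:R b3@6:L b1@7:R]
Beat 3 (R): throw ball4 h=1 -> lands@4:L; in-air after throw: [b4@4:L b2@5:R b3@6:L b1@7:R]
Beat 4 (L): throw ball4 h=7 -> lands@11:R; in-air after throw: [b2@5:R b3@6:L b1@7:R b4@11:R]
Beat 5 (R): throw ball2 h=4 -> lands@9:R; in-air after throw: [b3@6:L b1@7:R b2@9:R b4@11:R]
Beat 6 (L): throw ball3 h=4 -> lands@10:L; in-air after throw: [b1@7:R b2@9:R b3@10:L b4@11:R]
Beat 7 (R): throw ball1 h=1 -> lands@8:L; in-air after throw: [b1@8:L b2@9:R b3@10:L b4@11:R]
Beat 8 (L): throw ball1 h=7 -> lands@15:R; in-air after throw: [b2@9:R b3@10:L b4@11:R b1@15:R]
Beat 9 (R): throw ball2 h=4 -> lands@13:R; in-air after throw: [b3@10:L b4@11:R b2@13:R b1@15:R]
Beat 10 (L): throw ball3 h=4 -> lands@14:L; in-air after throw: [b4@11:R b2@13:R b3@14:L b1@15:R]
Beat 11 (R): throw ball4 h=1 -> lands@12:L; in-air after throw: [b4@12:L b2@13:R b3@14:L b1@15:R]
Ball 4: thrown@3 h=1 -> first land @4; rethrown@4 h=7 -> second land @11

Answer: 4 11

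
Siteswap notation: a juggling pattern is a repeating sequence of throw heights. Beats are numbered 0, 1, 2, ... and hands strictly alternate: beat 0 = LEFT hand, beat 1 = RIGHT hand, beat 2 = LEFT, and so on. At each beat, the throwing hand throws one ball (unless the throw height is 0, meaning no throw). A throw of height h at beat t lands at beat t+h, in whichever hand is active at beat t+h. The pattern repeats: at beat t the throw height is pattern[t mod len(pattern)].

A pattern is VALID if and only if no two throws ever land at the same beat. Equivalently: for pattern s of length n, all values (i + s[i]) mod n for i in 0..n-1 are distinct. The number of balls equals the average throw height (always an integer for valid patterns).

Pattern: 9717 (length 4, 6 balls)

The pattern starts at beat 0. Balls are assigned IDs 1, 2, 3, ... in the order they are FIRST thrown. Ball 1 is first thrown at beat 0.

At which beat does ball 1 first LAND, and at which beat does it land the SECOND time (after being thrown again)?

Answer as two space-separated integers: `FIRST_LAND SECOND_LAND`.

Answer: 9 16

Derivation:
Beat 0 (L): throw ball1 h=9 -> lands@9:R; in-air after throw: [b1@9:R]
Beat 1 (R): throw ball2 h=7 -> lands@8:L; in-air after throw: [b2@8:L b1@9:R]
Beat 2 (L): throw ball3 h=1 -> lands@3:R; in-air after throw: [b3@3:R b2@8:L b1@9:R]
Beat 3 (R): throw ball3 h=7 -> lands@10:L; in-air after throw: [b2@8:L b1@9:R b3@10:L]
Beat 4 (L): throw ball4 h=9 -> lands@13:R; in-air after throw: [b2@8:L b1@9:R b3@10:L b4@13:R]
Beat 5 (R): throw ball5 h=7 -> lands@12:L; in-air after throw: [b2@8:L b1@9:R b3@10:L b5@12:L b4@13:R]
Beat 6 (L): throw ball6 h=1 -> lands@7:R; in-air after throw: [b6@7:R b2@8:L b1@9:R b3@10:L b5@12:L b4@13:R]
Beat 7 (R): throw ball6 h=7 -> lands@14:L; in-air after throw: [b2@8:L b1@9:R b3@10:L b5@12:L b4@13:R b6@14:L]
Beat 8 (L): throw ball2 h=9 -> lands@17:R; in-air after throw: [b1@9:R b3@10:L b5@12:L b4@13:R b6@14:L b2@17:R]
Beat 9 (R): throw ball1 h=7 -> lands@16:L; in-air after throw: [b3@10:L b5@12:L b4@13:R b6@14:L b1@16:L b2@17:R]
Beat 10 (L): throw ball3 h=1 -> lands@11:R; in-air after throw: [b3@11:R b5@12:L b4@13:R b6@14:L b1@16:L b2@17:R]
Beat 11 (R): throw ball3 h=7 -> lands@18:L; in-air after throw: [b5@12:L b4@13:R b6@14:L b1@16:L b2@17:R b3@18:L]
Beat 12 (L): throw ball5 h=9 -> lands@21:R; in-air after throw: [b4@13:R b6@14:L b1@16:L b2@17:R b3@18:L b5@21:R]
Beat 13 (R): throw ball4 h=7 -> lands@20:L; in-air after throw: [b6@14:L b1@16:L b2@17:R b3@18:L b4@20:L b5@21:R]
Beat 14 (L): throw ball6 h=1 -> lands@15:R; in-air after throw: [b6@15:R b1@16:L b2@17:R b3@18:L b4@20:L b5@21:R]
Beat 15 (R): throw ball6 h=7 -> lands@22:L; in-air after throw: [b1@16:L b2@17:R b3@18:L b4@20:L b5@21:R b6@22:L]
Beat 16 (L): throw ball1 h=9 -> lands@25:R; in-air after throw: [b2@17:R b3@18:L b4@20:L b5@21:R b6@22:L b1@25:R]
Ball 1: thrown@0 h=9 -> first land @9; rethrown@9 h=7 -> second land @16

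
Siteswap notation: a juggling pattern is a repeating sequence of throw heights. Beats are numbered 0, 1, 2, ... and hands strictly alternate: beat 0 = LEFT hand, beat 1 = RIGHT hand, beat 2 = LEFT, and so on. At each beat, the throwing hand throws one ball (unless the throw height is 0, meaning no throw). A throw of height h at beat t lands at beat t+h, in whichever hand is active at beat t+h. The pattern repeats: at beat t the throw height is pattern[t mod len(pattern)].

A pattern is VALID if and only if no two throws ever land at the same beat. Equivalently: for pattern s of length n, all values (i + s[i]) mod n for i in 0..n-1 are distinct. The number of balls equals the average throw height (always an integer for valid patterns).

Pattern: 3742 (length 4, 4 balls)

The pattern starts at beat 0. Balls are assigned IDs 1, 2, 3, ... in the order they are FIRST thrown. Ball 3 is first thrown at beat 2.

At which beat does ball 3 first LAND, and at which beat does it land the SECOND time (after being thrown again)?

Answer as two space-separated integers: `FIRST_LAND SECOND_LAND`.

Beat 0 (L): throw ball1 h=3 -> lands@3:R; in-air after throw: [b1@3:R]
Beat 1 (R): throw ball2 h=7 -> lands@8:L; in-air after throw: [b1@3:R b2@8:L]
Beat 2 (L): throw ball3 h=4 -> lands@6:L; in-air after throw: [b1@3:R b3@6:L b2@8:L]
Beat 3 (R): throw ball1 h=2 -> lands@5:R; in-air after throw: [b1@5:R b3@6:L b2@8:L]
Beat 4 (L): throw ball4 h=3 -> lands@7:R; in-air after throw: [b1@5:R b3@6:L b4@7:R b2@8:L]
Beat 5 (R): throw ball1 h=7 -> lands@12:L; in-air after throw: [b3@6:L b4@7:R b2@8:L b1@12:L]
Beat 6 (L): throw ball3 h=4 -> lands@10:L; in-air after throw: [b4@7:R b2@8:L b3@10:L b1@12:L]
Beat 7 (R): throw ball4 h=2 -> lands@9:R; in-air after throw: [b2@8:L b4@9:R b3@10:L b1@12:L]
Beat 8 (L): throw ball2 h=3 -> lands@11:R; in-air after throw: [b4@9:R b3@10:L b2@11:R b1@12:L]
Beat 9 (R): throw ball4 h=7 -> lands@16:L; in-air after throw: [b3@10:L b2@11:R b1@12:L b4@16:L]
Beat 10 (L): throw ball3 h=4 -> lands@14:L; in-air after throw: [b2@11:R b1@12:L b3@14:L b4@16:L]
Ball 3: thrown@2 h=4 -> first land @6; rethrown@6 h=4 -> second land @10

Answer: 6 10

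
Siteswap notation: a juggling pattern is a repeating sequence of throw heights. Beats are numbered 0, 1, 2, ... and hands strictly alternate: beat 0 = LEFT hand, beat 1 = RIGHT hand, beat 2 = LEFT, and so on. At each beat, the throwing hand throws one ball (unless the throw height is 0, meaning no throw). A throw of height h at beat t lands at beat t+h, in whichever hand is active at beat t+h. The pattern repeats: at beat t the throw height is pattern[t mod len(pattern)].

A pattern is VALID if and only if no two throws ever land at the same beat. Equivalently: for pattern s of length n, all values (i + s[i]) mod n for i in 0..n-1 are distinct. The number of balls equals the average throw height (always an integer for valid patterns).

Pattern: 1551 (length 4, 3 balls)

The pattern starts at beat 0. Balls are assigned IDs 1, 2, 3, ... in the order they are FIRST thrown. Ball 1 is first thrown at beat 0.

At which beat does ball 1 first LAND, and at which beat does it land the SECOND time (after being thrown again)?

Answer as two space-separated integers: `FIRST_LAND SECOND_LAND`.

Answer: 1 6

Derivation:
Beat 0 (L): throw ball1 h=1 -> lands@1:R; in-air after throw: [b1@1:R]
Beat 1 (R): throw ball1 h=5 -> lands@6:L; in-air after throw: [b1@6:L]
Beat 2 (L): throw ball2 h=5 -> lands@7:R; in-air after throw: [b1@6:L b2@7:R]
Beat 3 (R): throw ball3 h=1 -> lands@4:L; in-air after throw: [b3@4:L b1@6:L b2@7:R]
Beat 4 (L): throw ball3 h=1 -> lands@5:R; in-air after throw: [b3@5:R b1@6:L b2@7:R]
Beat 5 (R): throw ball3 h=5 -> lands@10:L; in-air after throw: [b1@6:L b2@7:R b3@10:L]
Beat 6 (L): throw ball1 h=5 -> lands@11:R; in-air after throw: [b2@7:R b3@10:L b1@11:R]
Ball 1: thrown@0 h=1 -> first land @1; rethrown@1 h=5 -> second land @6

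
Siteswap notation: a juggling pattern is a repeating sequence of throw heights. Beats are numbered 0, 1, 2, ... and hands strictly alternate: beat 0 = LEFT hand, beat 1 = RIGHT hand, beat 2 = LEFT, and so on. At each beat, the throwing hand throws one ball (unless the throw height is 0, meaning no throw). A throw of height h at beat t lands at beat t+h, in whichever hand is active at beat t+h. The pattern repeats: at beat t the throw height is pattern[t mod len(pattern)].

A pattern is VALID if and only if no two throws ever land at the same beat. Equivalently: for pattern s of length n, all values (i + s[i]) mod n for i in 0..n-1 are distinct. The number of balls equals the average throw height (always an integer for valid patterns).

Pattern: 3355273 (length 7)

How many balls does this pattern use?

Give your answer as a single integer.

Answer: 4

Derivation:
Pattern = [3, 3, 5, 5, 2, 7, 3], length n = 7
  position 0: throw height = 3, running sum = 3
  position 1: throw height = 3, running sum = 6
  position 2: throw height = 5, running sum = 11
  position 3: throw height = 5, running sum = 16
  position 4: throw height = 2, running sum = 18
  position 5: throw height = 7, running sum = 25
  position 6: throw height = 3, running sum = 28
Total sum = 28; balls = sum / n = 28 / 7 = 4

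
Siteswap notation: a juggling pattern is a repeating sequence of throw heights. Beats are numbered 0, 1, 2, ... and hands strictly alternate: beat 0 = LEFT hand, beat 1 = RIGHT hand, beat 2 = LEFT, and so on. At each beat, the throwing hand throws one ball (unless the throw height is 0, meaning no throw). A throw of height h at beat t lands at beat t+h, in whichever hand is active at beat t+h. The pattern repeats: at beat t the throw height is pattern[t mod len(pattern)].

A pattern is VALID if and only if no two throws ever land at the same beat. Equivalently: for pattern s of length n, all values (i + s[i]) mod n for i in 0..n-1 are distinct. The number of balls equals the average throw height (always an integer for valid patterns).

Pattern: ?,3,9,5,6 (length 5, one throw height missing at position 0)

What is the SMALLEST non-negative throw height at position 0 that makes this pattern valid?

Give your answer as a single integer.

i=0: s[i]=? (unknown)
i=1: (1 + 3) mod 5 = 4
i=2: (2 + 9) mod 5 = 1
i=3: (3 + 5) mod 5 = 3
i=4: (4 + 6) mod 5 = 0
Known residues: [0, 1, 3, 4]; need a permutation of 0..4, so missing residue r = 2
Need (0 + s) mod 5 = 2; smallest s = (2 - 0) mod 5 = 2

Answer: 2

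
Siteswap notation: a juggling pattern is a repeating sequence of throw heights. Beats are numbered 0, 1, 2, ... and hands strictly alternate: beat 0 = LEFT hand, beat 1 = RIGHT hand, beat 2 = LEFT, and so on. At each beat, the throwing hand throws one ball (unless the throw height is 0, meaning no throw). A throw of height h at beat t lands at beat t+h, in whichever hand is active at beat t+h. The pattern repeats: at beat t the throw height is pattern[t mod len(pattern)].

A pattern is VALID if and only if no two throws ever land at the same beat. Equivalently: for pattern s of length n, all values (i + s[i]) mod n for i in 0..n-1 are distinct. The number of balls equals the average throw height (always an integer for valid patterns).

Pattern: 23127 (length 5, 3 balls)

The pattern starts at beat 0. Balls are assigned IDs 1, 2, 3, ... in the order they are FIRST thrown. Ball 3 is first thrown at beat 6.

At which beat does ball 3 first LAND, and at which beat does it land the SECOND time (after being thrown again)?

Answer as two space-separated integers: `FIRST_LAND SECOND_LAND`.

Beat 0 (L): throw ball1 h=2 -> lands@2:L; in-air after throw: [b1@2:L]
Beat 1 (R): throw ball2 h=3 -> lands@4:L; in-air after throw: [b1@2:L b2@4:L]
Beat 2 (L): throw ball1 h=1 -> lands@3:R; in-air after throw: [b1@3:R b2@4:L]
Beat 3 (R): throw ball1 h=2 -> lands@5:R; in-air after throw: [b2@4:L b1@5:R]
Beat 4 (L): throw ball2 h=7 -> lands@11:R; in-air after throw: [b1@5:R b2@11:R]
Beat 5 (R): throw ball1 h=2 -> lands@7:R; in-air after throw: [b1@7:R b2@11:R]
Beat 6 (L): throw ball3 h=3 -> lands@9:R; in-air after throw: [b1@7:R b3@9:R b2@11:R]
Beat 7 (R): throw ball1 h=1 -> lands@8:L; in-air after throw: [b1@8:L b3@9:R b2@11:R]
Beat 8 (L): throw ball1 h=2 -> lands@10:L; in-air after throw: [b3@9:R b1@10:L b2@11:R]
Beat 9 (R): throw ball3 h=7 -> lands@16:L; in-air after throw: [b1@10:L b2@11:R b3@16:L]
Beat 10 (L): throw ball1 h=2 -> lands@12:L; in-air after throw: [b2@11:R b1@12:L b3@16:L]
Beat 11 (R): throw ball2 h=3 -> lands@14:L; in-air after throw: [b1@12:L b2@14:L b3@16:L]
Beat 12 (L): throw ball1 h=1 -> lands@13:R; in-air after throw: [b1@13:R b2@14:L b3@16:L]
Beat 13 (R): throw ball1 h=2 -> lands@15:R; in-air after throw: [b2@14:L b1@15:R b3@16:L]
Beat 14 (L): throw ball2 h=7 -> lands@21:R; in-air after throw: [b1@15:R b3@16:L b2@21:R]
Beat 15 (R): throw ball1 h=2 -> lands@17:R; in-air after throw: [b3@16:L b1@17:R b2@21:R]
Beat 16 (L): throw ball3 h=3 -> lands@19:R; in-air after throw: [b1@17:R b3@19:R b2@21:R]
Ball 3: thrown@6 h=3 -> first land @9; rethrown@9 h=7 -> second land @16

Answer: 9 16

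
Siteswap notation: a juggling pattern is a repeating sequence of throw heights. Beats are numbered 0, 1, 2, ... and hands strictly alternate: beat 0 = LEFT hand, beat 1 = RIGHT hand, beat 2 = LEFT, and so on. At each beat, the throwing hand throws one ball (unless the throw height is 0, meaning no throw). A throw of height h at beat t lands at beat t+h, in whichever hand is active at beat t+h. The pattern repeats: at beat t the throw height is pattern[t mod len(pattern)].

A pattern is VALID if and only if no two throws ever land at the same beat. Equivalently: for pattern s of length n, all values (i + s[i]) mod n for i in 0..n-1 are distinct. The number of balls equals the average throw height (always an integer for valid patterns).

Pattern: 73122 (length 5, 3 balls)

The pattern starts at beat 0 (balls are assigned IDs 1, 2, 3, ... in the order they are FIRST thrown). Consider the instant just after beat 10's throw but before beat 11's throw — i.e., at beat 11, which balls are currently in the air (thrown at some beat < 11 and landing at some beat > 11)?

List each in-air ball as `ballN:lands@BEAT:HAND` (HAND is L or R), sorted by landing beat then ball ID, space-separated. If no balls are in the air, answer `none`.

Answer: ball3:lands@12:L ball1:lands@17:R

Derivation:
Beat 0 (L): throw ball1 h=7 -> lands@7:R; in-air after throw: [b1@7:R]
Beat 1 (R): throw ball2 h=3 -> lands@4:L; in-air after throw: [b2@4:L b1@7:R]
Beat 2 (L): throw ball3 h=1 -> lands@3:R; in-air after throw: [b3@3:R b2@4:L b1@7:R]
Beat 3 (R): throw ball3 h=2 -> lands@5:R; in-air after throw: [b2@4:L b3@5:R b1@7:R]
Beat 4 (L): throw ball2 h=2 -> lands@6:L; in-air after throw: [b3@5:R b2@6:L b1@7:R]
Beat 5 (R): throw ball3 h=7 -> lands@12:L; in-air after throw: [b2@6:L b1@7:R b3@12:L]
Beat 6 (L): throw ball2 h=3 -> lands@9:R; in-air after throw: [b1@7:R b2@9:R b3@12:L]
Beat 7 (R): throw ball1 h=1 -> lands@8:L; in-air after throw: [b1@8:L b2@9:R b3@12:L]
Beat 8 (L): throw ball1 h=2 -> lands@10:L; in-air after throw: [b2@9:R b1@10:L b3@12:L]
Beat 9 (R): throw ball2 h=2 -> lands@11:R; in-air after throw: [b1@10:L b2@11:R b3@12:L]
Beat 10 (L): throw ball1 h=7 -> lands@17:R; in-air after throw: [b2@11:R b3@12:L b1@17:R]
Beat 11 (R): throw ball2 h=3 -> lands@14:L; in-air after throw: [b3@12:L b2@14:L b1@17:R]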